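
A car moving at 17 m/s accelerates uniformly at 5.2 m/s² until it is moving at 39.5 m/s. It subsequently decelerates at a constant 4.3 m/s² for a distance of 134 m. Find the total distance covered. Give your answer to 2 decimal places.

Phase 1 (accelerating): v₀ = 17.0 m/s, a = 5.2 m/s².
v = v₀ + at → t = (39.5 − 17.0) / 5.2 = 4.33 s
v² = v₀² + 2aΔx → Δx = (39.5² − 17.0²)/(2·5.2) = 122 m

Phase 2 (decelerating): v₀ = 39.5 m/s, a = -4.3 m/s².
v² = v₀² + 2aΔx = 39.5² + 2·-4.3·134 = 408 → v = 20.2 m/s
t = (v − v₀)/a = (20.2 − 39.5)/-4.3 = 4.49 s
Total distance = 122 + 134 = 256 m

256.24 m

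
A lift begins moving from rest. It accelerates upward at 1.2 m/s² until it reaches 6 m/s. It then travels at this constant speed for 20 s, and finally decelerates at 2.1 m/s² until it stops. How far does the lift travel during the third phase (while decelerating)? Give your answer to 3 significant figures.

8.57 m

Phase 1 (accelerating): v₀ = 0 m/s, a = 1.2 m/s².
v = v₀ + at → t = (6 − 0) / 1.2 = 5.00 s
v² = v₀² + 2aΔx → Δx = (6² − 0²)/(2·1.2) = 15.0 m

Phase 2 (constant speed): v₀ = 6.00 m/s, a = 0 m/s².
v = v₀ + at = 6.00 + (0)(20) = 6.00 m/s
Δx = v₀t + ½at² = 6.00·20 + 0.5·0·20² = 120 m

Phase 3 (decelerating): v₀ = 6.00 m/s, a = -2.1 m/s².
v = v₀ + at → t = (0 − 6.00) / -2.1 = 2.86 s
v² = v₀² + 2aΔx → Δx = (0² − 6.00²)/(2·-2.1) = 8.57 m
Distance in phase 3 = 8.57 m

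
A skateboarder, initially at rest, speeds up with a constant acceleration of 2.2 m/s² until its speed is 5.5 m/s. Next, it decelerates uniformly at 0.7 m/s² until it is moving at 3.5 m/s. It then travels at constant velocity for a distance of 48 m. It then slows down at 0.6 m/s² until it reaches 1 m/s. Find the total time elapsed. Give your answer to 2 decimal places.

Phase 1 (accelerating): v₀ = 0 m/s, a = 2.2 m/s².
v = v₀ + at → t = (5.5 − 0) / 2.2 = 2.50 s
v² = v₀² + 2aΔx → Δx = (5.5² − 0²)/(2·2.2) = 6.87 m

Phase 2 (decelerating): v₀ = 5.50 m/s, a = -0.7 m/s².
v = v₀ + at → t = (3.5 − 5.50) / -0.7 = 2.86 s
v² = v₀² + 2aΔx → Δx = (3.5² − 5.50²)/(2·-0.7) = 12.9 m

Phase 3 (constant speed): v₀ = 3.50 m/s, a = 0 m/s².
Constant speed: t = d/v = 48/3.50 = 13.7 s

Phase 4 (decelerating): v₀ = 3.50 m/s, a = -0.6 m/s².
v = v₀ + at → t = (1 − 3.50) / -0.6 = 4.17 s
v² = v₀² + 2aΔx → Δx = (1² − 3.50²)/(2·-0.6) = 9.38 m
Total time = 2.50 + 2.86 + 13.7 + 4.17 = 23.2 s

23.24 s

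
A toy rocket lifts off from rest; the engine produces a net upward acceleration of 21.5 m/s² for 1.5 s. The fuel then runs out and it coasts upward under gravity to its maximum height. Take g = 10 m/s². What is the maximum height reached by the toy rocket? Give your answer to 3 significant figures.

Phase 1 (powered ascent): v₀ = 0 m/s, a = 21.5 m/s².
v = v₀ + at = 0 + (21.5)(1.5) = 32.2 m/s
Δx = v₀t + ½at² = 0·1.5 + 0.5·21.5·1.5² = 24.2 m

Phase 2 (coasting upward): v₀ = 32.2 m/s, a = -10 m/s².
v = v₀ + at → t = (0 − 32.2) / -10 = 3.23 s
v² = v₀² + 2aΔx → Δx = (0² − 32.2²)/(2·-10) = 52.0 m
Maximum height = 24.2 + 52.0 = 76.2 m

76.2 m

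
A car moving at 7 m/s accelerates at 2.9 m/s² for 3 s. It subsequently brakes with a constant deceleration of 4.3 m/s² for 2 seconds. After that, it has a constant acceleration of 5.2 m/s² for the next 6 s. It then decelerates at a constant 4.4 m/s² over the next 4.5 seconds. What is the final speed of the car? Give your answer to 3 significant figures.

Phase 1 (accelerating): v₀ = 7.00 m/s, a = 2.9 m/s².
v = v₀ + at = 7.00 + (2.9)(3) = 15.7 m/s
Δx = v₀t + ½at² = 7.00·3 + 0.5·2.9·3² = 34.0 m

Phase 2 (decelerating): v₀ = 15.7 m/s, a = -4.3 m/s².
v = v₀ + at = 15.7 + (-4.3)(2) = 7.10 m/s
Δx = v₀t + ½at² = 15.7·2 + 0.5·-4.3·2² = 22.8 m

Phase 3 (accelerating): v₀ = 7.10 m/s, a = 5.2 m/s².
v = v₀ + at = 7.10 + (5.2)(6) = 38.3 m/s
Δx = v₀t + ½at² = 7.10·6 + 0.5·5.2·6² = 136 m

Phase 4 (decelerating): v₀ = 38.3 m/s, a = -4.4 m/s².
v = v₀ + at = 38.3 + (-4.4)(4.5) = 18.5 m/s
Δx = v₀t + ½at² = 38.3·4.5 + 0.5·-4.4·4.5² = 128 m
Final speed = 18.5 m/s

18.5 m/s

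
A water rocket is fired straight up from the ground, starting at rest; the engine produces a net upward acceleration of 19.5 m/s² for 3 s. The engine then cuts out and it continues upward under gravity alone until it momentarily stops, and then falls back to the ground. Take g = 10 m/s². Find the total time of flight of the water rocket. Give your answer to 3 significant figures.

16.0 s

Phase 1 (powered ascent): v₀ = 0 m/s, a = 19.5 m/s².
v = v₀ + at = 0 + (19.5)(3) = 58.5 m/s
Δx = v₀t + ½at² = 0·3 + 0.5·19.5·3² = 87.8 m

Phase 2 (coasting upward): v₀ = 58.5 m/s, a = -10 m/s².
v = v₀ + at → t = (0 − 58.5) / -10 = 5.85 s
v² = v₀² + 2aΔx → Δx = (0² − 58.5²)/(2·-10) = 171 m

Phase 3 (free fall): v₀ = 0 m/s, a = -10 m/s².
Falls 259 m from rest: t = √(2·259/10) = 7.20 s; v = g·t = 72.0 m/s.
Total time = 3.00 + 5.85 + 7.20 = 16.0 s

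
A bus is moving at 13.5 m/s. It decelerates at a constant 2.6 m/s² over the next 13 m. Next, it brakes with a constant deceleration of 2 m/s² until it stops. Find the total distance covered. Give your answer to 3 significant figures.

41.7 m

Phase 1 (decelerating): v₀ = 13.5 m/s, a = -2.6 m/s².
v² = v₀² + 2aΔx = 13.5² + 2·-2.6·13 = 115 → v = 10.7 m/s
t = (v − v₀)/a = (10.7 − 13.5)/-2.6 = 1.07 s

Phase 2 (decelerating): v₀ = 10.7 m/s, a = -2 m/s².
v = v₀ + at → t = (0 − 10.7) / -2 = 5.35 s
v² = v₀² + 2aΔx → Δx = (0² − 10.7²)/(2·-2) = 28.7 m
Total distance = 13.0 + 28.7 = 41.7 m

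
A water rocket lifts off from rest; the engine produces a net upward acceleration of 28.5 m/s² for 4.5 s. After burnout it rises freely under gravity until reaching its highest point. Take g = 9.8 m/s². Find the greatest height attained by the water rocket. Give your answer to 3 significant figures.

1130 m

Phase 1 (powered ascent): v₀ = 0 m/s, a = 28.5 m/s².
v = v₀ + at = 0 + (28.5)(4.5) = 128 m/s
Δx = v₀t + ½at² = 0·4.5 + 0.5·28.5·4.5² = 289 m

Phase 2 (coasting upward): v₀ = 128 m/s, a = -9.8 m/s².
v = v₀ + at → t = (0 − 128) / -9.8 = 13.1 s
v² = v₀² + 2aΔx → Δx = (0² − 128²)/(2·-9.8) = 839 m
Maximum height = 289 + 839 = 1130 m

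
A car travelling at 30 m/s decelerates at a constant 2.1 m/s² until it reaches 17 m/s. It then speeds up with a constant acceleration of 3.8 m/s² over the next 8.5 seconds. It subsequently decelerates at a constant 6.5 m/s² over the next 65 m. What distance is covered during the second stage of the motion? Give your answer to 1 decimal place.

Phase 1 (decelerating): v₀ = 30.0 m/s, a = -2.1 m/s².
v = v₀ + at → t = (17 − 30.0) / -2.1 = 6.19 s
v² = v₀² + 2aΔx → Δx = (17² − 30.0²)/(2·-2.1) = 145 m

Phase 2 (accelerating): v₀ = 17.0 m/s, a = 3.8 m/s².
v = v₀ + at = 17.0 + (3.8)(8.5) = 49.3 m/s
Δx = v₀t + ½at² = 17.0·8.5 + 0.5·3.8·8.5² = 282 m
Distance in phase 2 = 282 m

281.8 m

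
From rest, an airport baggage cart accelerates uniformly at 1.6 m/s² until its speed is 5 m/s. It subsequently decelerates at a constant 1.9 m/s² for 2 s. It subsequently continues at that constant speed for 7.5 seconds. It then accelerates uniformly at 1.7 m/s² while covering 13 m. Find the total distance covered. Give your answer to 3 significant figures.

36.0 m

Phase 1 (accelerating): v₀ = 0 m/s, a = 1.6 m/s².
v = v₀ + at → t = (5 − 0) / 1.6 = 3.12 s
v² = v₀² + 2aΔx → Δx = (5² − 0²)/(2·1.6) = 7.81 m

Phase 2 (decelerating): v₀ = 5.00 m/s, a = -1.9 m/s².
v = v₀ + at = 5.00 + (-1.9)(2) = 1.20 m/s
Δx = v₀t + ½at² = 5.00·2 + 0.5·-1.9·2² = 6.20 m

Phase 3 (constant speed): v₀ = 1.20 m/s, a = 0 m/s².
v = v₀ + at = 1.20 + (0)(7.5) = 1.20 m/s
Δx = v₀t + ½at² = 1.20·7.5 + 0.5·0·7.5² = 9.00 m

Phase 4 (accelerating): v₀ = 1.20 m/s, a = 1.7 m/s².
v² = v₀² + 2aΔx = 1.20² + 2·1.7·13 = 45.6 → v = 6.76 m/s
t = (v − v₀)/a = (6.76 − 1.20)/1.7 = 3.27 s
Total distance = 7.81 + 6.20 + 9.00 + 13.0 = 36.0 m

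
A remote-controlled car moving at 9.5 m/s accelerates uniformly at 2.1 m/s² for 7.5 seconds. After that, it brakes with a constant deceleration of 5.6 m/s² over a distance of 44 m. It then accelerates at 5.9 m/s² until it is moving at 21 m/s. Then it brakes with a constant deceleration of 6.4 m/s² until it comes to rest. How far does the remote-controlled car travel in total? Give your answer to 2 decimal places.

Phase 1 (accelerating): v₀ = 9.50 m/s, a = 2.1 m/s².
v = v₀ + at = 9.50 + (2.1)(7.5) = 25.2 m/s
Δx = v₀t + ½at² = 9.50·7.5 + 0.5·2.1·7.5² = 130 m

Phase 2 (decelerating): v₀ = 25.2 m/s, a = -5.6 m/s².
v² = v₀² + 2aΔx = 25.2² + 2·-5.6·44 = 145 → v = 12.0 m/s
t = (v − v₀)/a = (12.0 − 25.2)/-5.6 = 2.36 s

Phase 3 (accelerating): v₀ = 12.0 m/s, a = 5.9 m/s².
v = v₀ + at → t = (21 − 12.0) / 5.9 = 1.52 s
v² = v₀² + 2aΔx → Δx = (21² − 12.0²)/(2·5.9) = 25.1 m

Phase 4 (decelerating): v₀ = 21.0 m/s, a = -6.4 m/s².
v = v₀ + at → t = (0 − 21.0) / -6.4 = 3.28 s
v² = v₀² + 2aΔx → Δx = (0² − 21.0²)/(2·-6.4) = 34.5 m
Total distance = 130 + 44.0 + 25.1 + 34.5 = 234 m

233.87 m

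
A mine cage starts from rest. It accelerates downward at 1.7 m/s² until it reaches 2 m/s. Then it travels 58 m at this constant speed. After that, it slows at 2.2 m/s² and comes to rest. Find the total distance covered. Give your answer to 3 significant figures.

Phase 1 (accelerating): v₀ = 0 m/s, a = 1.7 m/s².
v = v₀ + at → t = (2 − 0) / 1.7 = 1.18 s
v² = v₀² + 2aΔx → Δx = (2² − 0²)/(2·1.7) = 1.18 m

Phase 2 (constant speed): v₀ = 2.00 m/s, a = 0 m/s².
Constant speed: t = d/v = 58/2.00 = 29.0 s

Phase 3 (decelerating): v₀ = 2.00 m/s, a = -2.2 m/s².
v = v₀ + at → t = (0 − 2.00) / -2.2 = 0.909 s
v² = v₀² + 2aΔx → Δx = (0² − 2.00²)/(2·-2.2) = 0.909 m
Total distance = 1.18 + 58.0 + 0.909 = 60.1 m

60.1 m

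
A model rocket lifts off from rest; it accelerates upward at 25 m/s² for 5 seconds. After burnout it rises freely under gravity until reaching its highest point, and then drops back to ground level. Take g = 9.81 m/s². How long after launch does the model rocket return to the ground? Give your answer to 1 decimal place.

Phase 1 (powered ascent): v₀ = 0 m/s, a = 25 m/s².
v = v₀ + at = 0 + (25)(5) = 125 m/s
Δx = v₀t + ½at² = 0·5 + 0.5·25·5² = 312 m

Phase 2 (coasting upward): v₀ = 125 m/s, a = -9.81 m/s².
v = v₀ + at → t = (0 − 125) / -9.81 = 12.7 s
v² = v₀² + 2aΔx → Δx = (0² − 125²)/(2·-9.81) = 796 m

Phase 3 (free fall): v₀ = 0 m/s, a = -9.81 m/s².
Falls 1110 m from rest: t = √(2·1110/9.81) = 15.0 s; v = g·t = 147 m/s.
Total time = 5.00 + 12.7 + 15.0 = 32.8 s

32.8 s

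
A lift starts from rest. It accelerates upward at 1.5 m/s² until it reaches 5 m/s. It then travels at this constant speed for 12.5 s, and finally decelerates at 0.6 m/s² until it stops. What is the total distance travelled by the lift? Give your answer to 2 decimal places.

Phase 1 (accelerating): v₀ = 0 m/s, a = 1.5 m/s².
v = v₀ + at → t = (5 − 0) / 1.5 = 3.33 s
v² = v₀² + 2aΔx → Δx = (5² − 0²)/(2·1.5) = 8.33 m

Phase 2 (constant speed): v₀ = 5.00 m/s, a = 0 m/s².
v = v₀ + at = 5.00 + (0)(12.5) = 5.00 m/s
Δx = v₀t + ½at² = 5.00·12.5 + 0.5·0·12.5² = 62.5 m

Phase 3 (decelerating): v₀ = 5.00 m/s, a = -0.6 m/s².
v = v₀ + at → t = (0 − 5.00) / -0.6 = 8.33 s
v² = v₀² + 2aΔx → Δx = (0² − 5.00²)/(2·-0.6) = 20.8 m
Total distance = 8.33 + 62.5 + 20.8 = 91.7 m

91.67 m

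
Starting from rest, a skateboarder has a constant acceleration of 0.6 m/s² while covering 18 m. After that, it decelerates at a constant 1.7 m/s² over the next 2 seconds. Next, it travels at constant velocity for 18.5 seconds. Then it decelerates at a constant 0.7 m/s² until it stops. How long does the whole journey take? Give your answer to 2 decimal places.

30.03 s

Phase 1 (accelerating): v₀ = 0 m/s, a = 0.6 m/s².
v² = v₀² + 2aΔx = 0² + 2·0.6·18 = 21.6 → v = 4.65 m/s
t = (v − v₀)/a = (4.65 − 0)/0.6 = 7.75 s

Phase 2 (decelerating): v₀ = 4.65 m/s, a = -1.7 m/s².
v = v₀ + at = 4.65 + (-1.7)(2) = 1.25 m/s
Δx = v₀t + ½at² = 4.65·2 + 0.5·-1.7·2² = 5.90 m

Phase 3 (constant speed): v₀ = 1.25 m/s, a = 0 m/s².
v = v₀ + at = 1.25 + (0)(18.5) = 1.25 m/s
Δx = v₀t + ½at² = 1.25·18.5 + 0.5·0·18.5² = 23.1 m

Phase 4 (decelerating): v₀ = 1.25 m/s, a = -0.7 m/s².
v = v₀ + at → t = (0 − 1.25) / -0.7 = 1.78 s
v² = v₀² + 2aΔx → Δx = (0² − 1.25²)/(2·-0.7) = 1.11 m
Total time = 7.75 + 2.00 + 18.5 + 1.78 = 30.0 s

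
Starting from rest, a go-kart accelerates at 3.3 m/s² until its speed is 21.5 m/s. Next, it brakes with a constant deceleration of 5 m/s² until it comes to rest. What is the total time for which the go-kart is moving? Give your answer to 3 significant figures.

10.8 s

Phase 1 (accelerating): v₀ = 0 m/s, a = 3.3 m/s².
v = v₀ + at → t = (21.5 − 0) / 3.3 = 6.52 s
v² = v₀² + 2aΔx → Δx = (21.5² − 0²)/(2·3.3) = 70.0 m

Phase 2 (decelerating): v₀ = 21.5 m/s, a = -5 m/s².
v = v₀ + at → t = (0 − 21.5) / -5 = 4.30 s
v² = v₀² + 2aΔx → Δx = (0² − 21.5²)/(2·-5) = 46.2 m
Total time = 6.52 + 4.30 = 10.8 s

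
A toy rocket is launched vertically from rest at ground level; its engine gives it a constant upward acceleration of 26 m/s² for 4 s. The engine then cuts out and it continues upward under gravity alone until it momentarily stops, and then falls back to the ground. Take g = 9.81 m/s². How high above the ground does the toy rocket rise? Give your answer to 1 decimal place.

759.3 m

Phase 1 (powered ascent): v₀ = 0 m/s, a = 26 m/s².
v = v₀ + at = 0 + (26)(4) = 104 m/s
Δx = v₀t + ½at² = 0·4 + 0.5·26·4² = 208 m

Phase 2 (coasting upward): v₀ = 104 m/s, a = -9.81 m/s².
v = v₀ + at → t = (0 − 104) / -9.81 = 10.6 s
v² = v₀² + 2aΔx → Δx = (0² − 104²)/(2·-9.81) = 551 m
Maximum height = 208 + 551 = 759 m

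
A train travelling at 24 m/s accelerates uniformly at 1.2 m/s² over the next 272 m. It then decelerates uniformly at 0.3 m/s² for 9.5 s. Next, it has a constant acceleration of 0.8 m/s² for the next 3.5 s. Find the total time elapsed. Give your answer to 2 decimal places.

22.21 s

Phase 1 (accelerating): v₀ = 24.0 m/s, a = 1.2 m/s².
v² = v₀² + 2aΔx = 24.0² + 2·1.2·272 = 1230 → v = 35.1 m/s
t = (v − v₀)/a = (35.1 − 24.0)/1.2 = 9.21 s

Phase 2 (decelerating): v₀ = 35.1 m/s, a = -0.3 m/s².
v = v₀ + at = 35.1 + (-0.3)(9.5) = 32.2 m/s
Δx = v₀t + ½at² = 35.1·9.5 + 0.5·-0.3·9.5² = 319 m

Phase 3 (accelerating): v₀ = 32.2 m/s, a = 0.8 m/s².
v = v₀ + at = 32.2 + (0.8)(3.5) = 35.0 m/s
Δx = v₀t + ½at² = 32.2·3.5 + 0.5·0.8·3.5² = 118 m
Total time = 9.21 + 9.50 + 3.50 = 22.2 s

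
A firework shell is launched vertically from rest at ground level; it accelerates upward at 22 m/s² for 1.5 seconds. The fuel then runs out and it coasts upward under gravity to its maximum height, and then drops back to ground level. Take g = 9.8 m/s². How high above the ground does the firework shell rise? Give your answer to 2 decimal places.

80.31 m

Phase 1 (powered ascent): v₀ = 0 m/s, a = 22 m/s².
v = v₀ + at = 0 + (22)(1.5) = 33.0 m/s
Δx = v₀t + ½at² = 0·1.5 + 0.5·22·1.5² = 24.8 m

Phase 2 (coasting upward): v₀ = 33.0 m/s, a = -9.8 m/s².
v = v₀ + at → t = (0 − 33.0) / -9.8 = 3.37 s
v² = v₀² + 2aΔx → Δx = (0² − 33.0²)/(2·-9.8) = 55.6 m
Maximum height = 24.8 + 55.6 = 80.3 m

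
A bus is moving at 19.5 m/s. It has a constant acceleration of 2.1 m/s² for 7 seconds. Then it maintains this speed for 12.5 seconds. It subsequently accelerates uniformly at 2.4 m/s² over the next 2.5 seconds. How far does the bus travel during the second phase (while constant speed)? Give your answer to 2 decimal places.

427.50 m

Phase 1 (accelerating): v₀ = 19.5 m/s, a = 2.1 m/s².
v = v₀ + at = 19.5 + (2.1)(7) = 34.2 m/s
Δx = v₀t + ½at² = 19.5·7 + 0.5·2.1·7² = 188 m

Phase 2 (constant speed): v₀ = 34.2 m/s, a = 0 m/s².
v = v₀ + at = 34.2 + (0)(12.5) = 34.2 m/s
Δx = v₀t + ½at² = 34.2·12.5 + 0.5·0·12.5² = 428 m
Distance in phase 2 = 428 m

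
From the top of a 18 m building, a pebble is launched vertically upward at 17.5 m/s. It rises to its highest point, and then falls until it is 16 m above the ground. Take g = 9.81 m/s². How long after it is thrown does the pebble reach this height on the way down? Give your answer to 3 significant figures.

3.68 s

Phase 1 (rising): v₀ = 17.5 m/s, a = -9.81 m/s².
v = v₀ + at → t = (0 − 17.5) / -9.81 = 1.78 s
v² = v₀² + 2aΔx → Δx = (0² − 17.5²)/(2·-9.81) = 15.6 m

Phase 2 (falling): v₀ = 0 m/s, a = -9.81 m/s².
Falls 17.6 m from rest: t = √(2·17.6/9.81) = 1.89 s; v = g·t = 18.6 m/s.
Total time = 1.78 + 1.89 = 3.68 s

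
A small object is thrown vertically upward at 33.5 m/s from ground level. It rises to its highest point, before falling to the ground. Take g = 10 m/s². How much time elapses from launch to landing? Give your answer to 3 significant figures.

Phase 1 (rising): v₀ = 33.5 m/s, a = -10 m/s².
v = v₀ + at → t = (0 − 33.5) / -10 = 3.35 s
v² = v₀² + 2aΔx → Δx = (0² − 33.5²)/(2·-10) = 56.1 m

Phase 2 (falling): v₀ = 0 m/s, a = -10 m/s².
Falls 56.1 m from rest: t = √(2·56.1/10) = 3.35 s; v = g·t = 33.5 m/s.
Total time = 3.35 + 3.35 = 6.70 s

6.70 s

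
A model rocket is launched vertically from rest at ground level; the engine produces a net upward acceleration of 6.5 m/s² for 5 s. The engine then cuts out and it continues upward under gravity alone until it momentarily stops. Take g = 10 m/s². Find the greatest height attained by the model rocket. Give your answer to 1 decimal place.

Phase 1 (powered ascent): v₀ = 0 m/s, a = 6.5 m/s².
v = v₀ + at = 0 + (6.5)(5) = 32.5 m/s
Δx = v₀t + ½at² = 0·5 + 0.5·6.5·5² = 81.2 m

Phase 2 (coasting upward): v₀ = 32.5 m/s, a = -10 m/s².
v = v₀ + at → t = (0 − 32.5) / -10 = 3.25 s
v² = v₀² + 2aΔx → Δx = (0² − 32.5²)/(2·-10) = 52.8 m
Maximum height = 81.2 + 52.8 = 134 m

134.1 m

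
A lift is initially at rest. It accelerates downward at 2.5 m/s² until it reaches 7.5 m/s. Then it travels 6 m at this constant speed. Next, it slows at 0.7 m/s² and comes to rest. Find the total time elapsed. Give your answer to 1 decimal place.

Phase 1 (accelerating): v₀ = 0 m/s, a = 2.5 m/s².
v = v₀ + at → t = (7.5 − 0) / 2.5 = 3.00 s
v² = v₀² + 2aΔx → Δx = (7.5² − 0²)/(2·2.5) = 11.2 m

Phase 2 (constant speed): v₀ = 7.50 m/s, a = 0 m/s².
Constant speed: t = d/v = 6/7.50 = 0.800 s

Phase 3 (decelerating): v₀ = 7.50 m/s, a = -0.7 m/s².
v = v₀ + at → t = (0 − 7.50) / -0.7 = 10.7 s
v² = v₀² + 2aΔx → Δx = (0² − 7.50²)/(2·-0.7) = 40.2 m
Total time = 3.00 + 0.800 + 10.7 = 14.5 s

14.5 s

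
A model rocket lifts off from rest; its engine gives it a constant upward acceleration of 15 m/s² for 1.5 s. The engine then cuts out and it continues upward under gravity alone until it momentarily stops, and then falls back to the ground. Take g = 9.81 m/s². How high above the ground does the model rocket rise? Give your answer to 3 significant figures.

42.7 m

Phase 1 (powered ascent): v₀ = 0 m/s, a = 15 m/s².
v = v₀ + at = 0 + (15)(1.5) = 22.5 m/s
Δx = v₀t + ½at² = 0·1.5 + 0.5·15·1.5² = 16.9 m

Phase 2 (coasting upward): v₀ = 22.5 m/s, a = -9.81 m/s².
v = v₀ + at → t = (0 − 22.5) / -9.81 = 2.29 s
v² = v₀² + 2aΔx → Δx = (0² − 22.5²)/(2·-9.81) = 25.8 m
Maximum height = 16.9 + 25.8 = 42.7 m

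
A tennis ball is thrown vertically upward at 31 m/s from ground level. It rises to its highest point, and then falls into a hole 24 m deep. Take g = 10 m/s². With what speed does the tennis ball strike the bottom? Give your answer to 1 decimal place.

38.0 m/s

Phase 1 (rising): v₀ = 31.0 m/s, a = -10 m/s².
v = v₀ + at → t = (0 − 31.0) / -10 = 3.10 s
v² = v₀² + 2aΔx → Δx = (0² − 31.0²)/(2·-10) = 48.0 m

Phase 2 (falling): v₀ = 0 m/s, a = -10 m/s².
Falls 72.0 m from rest: t = √(2·72.0/10) = 3.80 s; v = g·t = 38.0 m/s.
Final speed = 38.0 m/s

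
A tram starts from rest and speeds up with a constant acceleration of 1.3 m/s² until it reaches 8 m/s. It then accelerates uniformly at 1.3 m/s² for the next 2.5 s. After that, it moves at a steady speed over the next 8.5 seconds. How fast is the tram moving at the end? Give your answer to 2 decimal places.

11.25 m/s

Phase 1 (accelerating): v₀ = 0 m/s, a = 1.3 m/s².
v = v₀ + at → t = (8 − 0) / 1.3 = 6.15 s
v² = v₀² + 2aΔx → Δx = (8² − 0²)/(2·1.3) = 24.6 m

Phase 2 (accelerating): v₀ = 8.00 m/s, a = 1.3 m/s².
v = v₀ + at = 8.00 + (1.3)(2.5) = 11.2 m/s
Δx = v₀t + ½at² = 8.00·2.5 + 0.5·1.3·2.5² = 24.1 m

Phase 3 (constant speed): v₀ = 11.2 m/s, a = 0 m/s².
v = v₀ + at = 11.2 + (0)(8.5) = 11.2 m/s
Δx = v₀t + ½at² = 11.2·8.5 + 0.5·0·8.5² = 95.6 m
Final speed = 11.2 m/s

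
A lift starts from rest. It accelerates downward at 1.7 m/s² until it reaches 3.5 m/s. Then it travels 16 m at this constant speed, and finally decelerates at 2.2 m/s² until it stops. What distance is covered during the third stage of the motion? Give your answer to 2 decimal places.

2.78 m

Phase 1 (accelerating): v₀ = 0 m/s, a = 1.7 m/s².
v = v₀ + at → t = (3.5 − 0) / 1.7 = 2.06 s
v² = v₀² + 2aΔx → Δx = (3.5² − 0²)/(2·1.7) = 3.60 m

Phase 2 (constant speed): v₀ = 3.50 m/s, a = 0 m/s².
Constant speed: t = d/v = 16/3.50 = 4.57 s

Phase 3 (decelerating): v₀ = 3.50 m/s, a = -2.2 m/s².
v = v₀ + at → t = (0 − 3.50) / -2.2 = 1.59 s
v² = v₀² + 2aΔx → Δx = (0² − 3.50²)/(2·-2.2) = 2.78 m
Distance in phase 3 = 2.78 m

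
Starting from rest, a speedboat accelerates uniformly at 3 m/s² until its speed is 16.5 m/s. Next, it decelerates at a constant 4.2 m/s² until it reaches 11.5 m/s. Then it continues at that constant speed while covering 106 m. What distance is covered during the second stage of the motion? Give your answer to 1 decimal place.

Phase 1 (accelerating): v₀ = 0 m/s, a = 3 m/s².
v = v₀ + at → t = (16.5 − 0) / 3 = 5.50 s
v² = v₀² + 2aΔx → Δx = (16.5² − 0²)/(2·3) = 45.4 m

Phase 2 (decelerating): v₀ = 16.5 m/s, a = -4.2 m/s².
v = v₀ + at → t = (11.5 − 16.5) / -4.2 = 1.19 s
v² = v₀² + 2aΔx → Δx = (11.5² − 16.5²)/(2·-4.2) = 16.7 m
Distance in phase 2 = 16.7 m

16.7 m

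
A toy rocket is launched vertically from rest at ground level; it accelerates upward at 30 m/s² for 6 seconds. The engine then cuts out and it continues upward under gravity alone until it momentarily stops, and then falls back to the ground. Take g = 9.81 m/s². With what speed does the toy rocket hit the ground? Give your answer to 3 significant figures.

Phase 1 (powered ascent): v₀ = 0 m/s, a = 30 m/s².
v = v₀ + at = 0 + (30)(6) = 180 m/s
Δx = v₀t + ½at² = 0·6 + 0.5·30·6² = 540 m

Phase 2 (coasting upward): v₀ = 180 m/s, a = -9.81 m/s².
v = v₀ + at → t = (0 − 180) / -9.81 = 18.3 s
v² = v₀² + 2aΔx → Δx = (0² − 180²)/(2·-9.81) = 1650 m

Phase 3 (free fall): v₀ = 0 m/s, a = -9.81 m/s².
Falls 2190 m from rest: t = √(2·2190/9.81) = 21.1 s; v = g·t = 207 m/s.
Impact speed = 207 m/s

207 m/s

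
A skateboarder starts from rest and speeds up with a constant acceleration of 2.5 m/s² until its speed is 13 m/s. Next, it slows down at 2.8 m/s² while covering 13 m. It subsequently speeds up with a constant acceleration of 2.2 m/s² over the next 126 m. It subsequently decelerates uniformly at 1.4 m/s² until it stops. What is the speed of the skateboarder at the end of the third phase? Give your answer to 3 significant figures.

25.5 m/s

Phase 1 (accelerating): v₀ = 0 m/s, a = 2.5 m/s².
v = v₀ + at → t = (13 − 0) / 2.5 = 5.20 s
v² = v₀² + 2aΔx → Δx = (13² − 0²)/(2·2.5) = 33.8 m

Phase 2 (decelerating): v₀ = 13.0 m/s, a = -2.8 m/s².
v² = v₀² + 2aΔx = 13.0² + 2·-2.8·13 = 96.2 → v = 9.81 m/s
t = (v − v₀)/a = (9.81 − 13.0)/-2.8 = 1.14 s

Phase 3 (accelerating): v₀ = 9.81 m/s, a = 2.2 m/s².
v² = v₀² + 2aΔx = 9.81² + 2·2.2·126 = 651 → v = 25.5 m/s
t = (v − v₀)/a = (25.5 − 9.81)/2.2 = 7.14 s
Speed at end of phase 3 = 25.5 m/s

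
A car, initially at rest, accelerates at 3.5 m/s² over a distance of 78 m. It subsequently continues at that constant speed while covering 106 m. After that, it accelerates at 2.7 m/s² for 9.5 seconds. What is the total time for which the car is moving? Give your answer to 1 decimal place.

20.7 s

Phase 1 (accelerating): v₀ = 0 m/s, a = 3.5 m/s².
v² = v₀² + 2aΔx = 0² + 2·3.5·78 = 546 → v = 23.4 m/s
t = (v − v₀)/a = (23.4 − 0)/3.5 = 6.68 s

Phase 2 (constant speed): v₀ = 23.4 m/s, a = 0 m/s².
Constant speed: t = d/v = 106/23.4 = 4.54 s

Phase 3 (accelerating): v₀ = 23.4 m/s, a = 2.7 m/s².
v = v₀ + at = 23.4 + (2.7)(9.5) = 49.0 m/s
Δx = v₀t + ½at² = 23.4·9.5 + 0.5·2.7·9.5² = 344 m
Total time = 6.68 + 4.54 + 9.50 = 20.7 s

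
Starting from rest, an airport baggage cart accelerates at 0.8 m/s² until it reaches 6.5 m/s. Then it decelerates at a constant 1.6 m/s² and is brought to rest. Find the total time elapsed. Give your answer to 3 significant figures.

Phase 1 (accelerating): v₀ = 0 m/s, a = 0.8 m/s².
v = v₀ + at → t = (6.5 − 0) / 0.8 = 8.12 s
v² = v₀² + 2aΔx → Δx = (6.5² − 0²)/(2·0.8) = 26.4 m

Phase 2 (decelerating): v₀ = 6.50 m/s, a = -1.6 m/s².
v = v₀ + at → t = (0 − 6.50) / -1.6 = 4.06 s
v² = v₀² + 2aΔx → Δx = (0² − 6.50²)/(2·-1.6) = 13.2 m
Total time = 8.12 + 4.06 = 12.2 s

12.2 s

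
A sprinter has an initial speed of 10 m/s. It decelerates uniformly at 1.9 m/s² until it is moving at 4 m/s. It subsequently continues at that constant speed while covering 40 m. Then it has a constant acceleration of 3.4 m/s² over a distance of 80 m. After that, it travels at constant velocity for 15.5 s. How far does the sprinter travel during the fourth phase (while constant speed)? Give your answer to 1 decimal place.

366.8 m

Phase 1 (decelerating): v₀ = 10.0 m/s, a = -1.9 m/s².
v = v₀ + at → t = (4 − 10.0) / -1.9 = 3.16 s
v² = v₀² + 2aΔx → Δx = (4² − 10.0²)/(2·-1.9) = 22.1 m

Phase 2 (constant speed): v₀ = 4.00 m/s, a = 0 m/s².
Constant speed: t = d/v = 40/4.00 = 10.0 s

Phase 3 (accelerating): v₀ = 4.00 m/s, a = 3.4 m/s².
v² = v₀² + 2aΔx = 4.00² + 2·3.4·80 = 560 → v = 23.7 m/s
t = (v − v₀)/a = (23.7 − 4.00)/3.4 = 5.78 s

Phase 4 (constant speed): v₀ = 23.7 m/s, a = 0 m/s².
v = v₀ + at = 23.7 + (0)(15.5) = 23.7 m/s
Δx = v₀t + ½at² = 23.7·15.5 + 0.5·0·15.5² = 367 m
Distance in phase 4 = 367 m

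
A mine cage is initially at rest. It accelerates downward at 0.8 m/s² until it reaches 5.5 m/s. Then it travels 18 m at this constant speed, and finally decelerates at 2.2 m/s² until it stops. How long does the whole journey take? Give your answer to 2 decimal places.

Phase 1 (accelerating): v₀ = 0 m/s, a = 0.8 m/s².
v = v₀ + at → t = (5.5 − 0) / 0.8 = 6.88 s
v² = v₀² + 2aΔx → Δx = (5.5² − 0²)/(2·0.8) = 18.9 m

Phase 2 (constant speed): v₀ = 5.50 m/s, a = 0 m/s².
Constant speed: t = d/v = 18/5.50 = 3.27 s

Phase 3 (decelerating): v₀ = 5.50 m/s, a = -2.2 m/s².
v = v₀ + at → t = (0 − 5.50) / -2.2 = 2.50 s
v² = v₀² + 2aΔx → Δx = (0² − 5.50²)/(2·-2.2) = 6.87 m
Total time = 6.88 + 3.27 + 2.50 = 12.6 s

12.65 s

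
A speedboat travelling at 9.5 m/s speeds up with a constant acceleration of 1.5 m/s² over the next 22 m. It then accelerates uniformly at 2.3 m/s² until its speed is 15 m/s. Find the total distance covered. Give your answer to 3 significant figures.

36.9 m

Phase 1 (accelerating): v₀ = 9.50 m/s, a = 1.5 m/s².
v² = v₀² + 2aΔx = 9.50² + 2·1.5·22 = 156 → v = 12.5 m/s
t = (v − v₀)/a = (12.5 − 9.50)/1.5 = 2.00 s

Phase 2 (accelerating): v₀ = 12.5 m/s, a = 2.3 m/s².
v = v₀ + at → t = (15 − 12.5) / 2.3 = 1.09 s
v² = v₀² + 2aΔx → Δx = (15² − 12.5²)/(2·2.3) = 14.9 m
Total distance = 22.0 + 14.9 = 36.9 m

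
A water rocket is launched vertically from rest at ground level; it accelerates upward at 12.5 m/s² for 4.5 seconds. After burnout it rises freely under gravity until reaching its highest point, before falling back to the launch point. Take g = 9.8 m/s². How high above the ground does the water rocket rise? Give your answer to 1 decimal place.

288.0 m

Phase 1 (powered ascent): v₀ = 0 m/s, a = 12.5 m/s².
v = v₀ + at = 0 + (12.5)(4.5) = 56.2 m/s
Δx = v₀t + ½at² = 0·4.5 + 0.5·12.5·4.5² = 127 m

Phase 2 (coasting upward): v₀ = 56.2 m/s, a = -9.8 m/s².
v = v₀ + at → t = (0 − 56.2) / -9.8 = 5.74 s
v² = v₀² + 2aΔx → Δx = (0² − 56.2²)/(2·-9.8) = 161 m
Maximum height = 127 + 161 = 288 m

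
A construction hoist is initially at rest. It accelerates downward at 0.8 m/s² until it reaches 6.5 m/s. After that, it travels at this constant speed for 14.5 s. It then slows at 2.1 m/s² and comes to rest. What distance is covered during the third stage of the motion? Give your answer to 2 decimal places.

10.06 m

Phase 1 (accelerating): v₀ = 0 m/s, a = 0.8 m/s².
v = v₀ + at → t = (6.5 − 0) / 0.8 = 8.12 s
v² = v₀² + 2aΔx → Δx = (6.5² − 0²)/(2·0.8) = 26.4 m

Phase 2 (constant speed): v₀ = 6.50 m/s, a = 0 m/s².
v = v₀ + at = 6.50 + (0)(14.5) = 6.50 m/s
Δx = v₀t + ½at² = 6.50·14.5 + 0.5·0·14.5² = 94.2 m

Phase 3 (decelerating): v₀ = 6.50 m/s, a = -2.1 m/s².
v = v₀ + at → t = (0 − 6.50) / -2.1 = 3.10 s
v² = v₀² + 2aΔx → Δx = (0² − 6.50²)/(2·-2.1) = 10.1 m
Distance in phase 3 = 10.1 m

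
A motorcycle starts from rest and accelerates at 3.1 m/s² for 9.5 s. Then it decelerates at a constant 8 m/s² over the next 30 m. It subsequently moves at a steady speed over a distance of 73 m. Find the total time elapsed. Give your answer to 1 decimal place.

Phase 1 (accelerating): v₀ = 0 m/s, a = 3.1 m/s².
v = v₀ + at = 0 + (3.1)(9.5) = 29.4 m/s
Δx = v₀t + ½at² = 0·9.5 + 0.5·3.1·9.5² = 140 m

Phase 2 (decelerating): v₀ = 29.4 m/s, a = -8 m/s².
v² = v₀² + 2aΔx = 29.4² + 2·-8·30 = 387 → v = 19.7 m/s
t = (v − v₀)/a = (19.7 − 29.4)/-8 = 1.22 s

Phase 3 (constant speed): v₀ = 19.7 m/s, a = 0 m/s².
Constant speed: t = d/v = 73/19.7 = 3.71 s
Total time = 9.50 + 1.22 + 3.71 = 14.4 s

14.4 s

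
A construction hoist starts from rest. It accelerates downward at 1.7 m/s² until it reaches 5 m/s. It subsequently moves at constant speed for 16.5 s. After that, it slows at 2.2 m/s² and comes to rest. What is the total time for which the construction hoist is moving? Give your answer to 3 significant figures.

Phase 1 (accelerating): v₀ = 0 m/s, a = 1.7 m/s².
v = v₀ + at → t = (5 − 0) / 1.7 = 2.94 s
v² = v₀² + 2aΔx → Δx = (5² − 0²)/(2·1.7) = 7.35 m

Phase 2 (constant speed): v₀ = 5.00 m/s, a = 0 m/s².
v = v₀ + at = 5.00 + (0)(16.5) = 5.00 m/s
Δx = v₀t + ½at² = 5.00·16.5 + 0.5·0·16.5² = 82.5 m

Phase 3 (decelerating): v₀ = 5.00 m/s, a = -2.2 m/s².
v = v₀ + at → t = (0 − 5.00) / -2.2 = 2.27 s
v² = v₀² + 2aΔx → Δx = (0² − 5.00²)/(2·-2.2) = 5.68 m
Total time = 2.94 + 16.5 + 2.27 = 21.7 s

21.7 s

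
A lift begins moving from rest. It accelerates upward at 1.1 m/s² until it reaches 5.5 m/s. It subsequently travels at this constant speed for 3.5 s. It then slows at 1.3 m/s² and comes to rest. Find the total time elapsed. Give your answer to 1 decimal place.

12.7 s

Phase 1 (accelerating): v₀ = 0 m/s, a = 1.1 m/s².
v = v₀ + at → t = (5.5 − 0) / 1.1 = 5.00 s
v² = v₀² + 2aΔx → Δx = (5.5² − 0²)/(2·1.1) = 13.7 m

Phase 2 (constant speed): v₀ = 5.50 m/s, a = 0 m/s².
v = v₀ + at = 5.50 + (0)(3.5) = 5.50 m/s
Δx = v₀t + ½at² = 5.50·3.5 + 0.5·0·3.5² = 19.2 m

Phase 3 (decelerating): v₀ = 5.50 m/s, a = -1.3 m/s².
v = v₀ + at → t = (0 − 5.50) / -1.3 = 4.23 s
v² = v₀² + 2aΔx → Δx = (0² − 5.50²)/(2·-1.3) = 11.6 m
Total time = 5.00 + 3.50 + 4.23 = 12.7 s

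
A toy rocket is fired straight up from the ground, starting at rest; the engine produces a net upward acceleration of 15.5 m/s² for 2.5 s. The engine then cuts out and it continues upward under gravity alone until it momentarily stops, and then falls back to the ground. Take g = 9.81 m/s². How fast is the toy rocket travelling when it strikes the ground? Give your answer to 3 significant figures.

Phase 1 (powered ascent): v₀ = 0 m/s, a = 15.5 m/s².
v = v₀ + at = 0 + (15.5)(2.5) = 38.8 m/s
Δx = v₀t + ½at² = 0·2.5 + 0.5·15.5·2.5² = 48.4 m

Phase 2 (coasting upward): v₀ = 38.8 m/s, a = -9.81 m/s².
v = v₀ + at → t = (0 − 38.8) / -9.81 = 3.95 s
v² = v₀² + 2aΔx → Δx = (0² − 38.8²)/(2·-9.81) = 76.5 m

Phase 3 (free fall): v₀ = 0 m/s, a = -9.81 m/s².
Falls 125 m from rest: t = √(2·125/9.81) = 5.05 s; v = g·t = 49.5 m/s.
Impact speed = 49.5 m/s

49.5 m/s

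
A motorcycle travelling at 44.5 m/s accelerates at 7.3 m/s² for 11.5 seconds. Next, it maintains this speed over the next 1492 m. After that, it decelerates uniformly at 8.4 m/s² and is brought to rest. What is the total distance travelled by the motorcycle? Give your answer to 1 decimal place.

Phase 1 (accelerating): v₀ = 44.5 m/s, a = 7.3 m/s².
v = v₀ + at = 44.5 + (7.3)(11.5) = 128 m/s
Δx = v₀t + ½at² = 44.5·11.5 + 0.5·7.3·11.5² = 994 m

Phase 2 (constant speed): v₀ = 128 m/s, a = 0 m/s².
Constant speed: t = d/v = 1492/128 = 11.6 s

Phase 3 (decelerating): v₀ = 128 m/s, a = -8.4 m/s².
v = v₀ + at → t = (0 − 128) / -8.4 = 15.3 s
v² = v₀² + 2aΔx → Δx = (0² − 128²)/(2·-8.4) = 982 m
Total distance = 994 + 1490 + 982 = 3470 m

3468.6 m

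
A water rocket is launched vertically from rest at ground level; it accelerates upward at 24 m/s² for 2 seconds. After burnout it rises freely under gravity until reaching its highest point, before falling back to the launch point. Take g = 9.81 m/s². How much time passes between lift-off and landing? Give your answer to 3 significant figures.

12.7 s

Phase 1 (powered ascent): v₀ = 0 m/s, a = 24 m/s².
v = v₀ + at = 0 + (24)(2) = 48.0 m/s
Δx = v₀t + ½at² = 0·2 + 0.5·24·2² = 48.0 m

Phase 2 (coasting upward): v₀ = 48.0 m/s, a = -9.81 m/s².
v = v₀ + at → t = (0 − 48.0) / -9.81 = 4.89 s
v² = v₀² + 2aΔx → Δx = (0² − 48.0²)/(2·-9.81) = 117 m

Phase 3 (free fall): v₀ = 0 m/s, a = -9.81 m/s².
Falls 165 m from rest: t = √(2·165/9.81) = 5.81 s; v = g·t = 57.0 m/s.
Total time = 2.00 + 4.89 + 5.81 = 12.7 s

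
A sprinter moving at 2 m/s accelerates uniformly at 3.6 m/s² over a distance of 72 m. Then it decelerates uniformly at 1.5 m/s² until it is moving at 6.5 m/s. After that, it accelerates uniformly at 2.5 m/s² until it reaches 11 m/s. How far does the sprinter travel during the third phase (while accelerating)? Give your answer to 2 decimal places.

15.75 m

Phase 1 (accelerating): v₀ = 2.00 m/s, a = 3.6 m/s².
v² = v₀² + 2aΔx = 2.00² + 2·3.6·72 = 522 → v = 22.9 m/s
t = (v − v₀)/a = (22.9 − 2.00)/3.6 = 5.79 s

Phase 2 (decelerating): v₀ = 22.9 m/s, a = -1.5 m/s².
v = v₀ + at → t = (6.5 − 22.9) / -1.5 = 10.9 s
v² = v₀² + 2aΔx → Δx = (6.5² − 22.9²)/(2·-1.5) = 160 m

Phase 3 (accelerating): v₀ = 6.50 m/s, a = 2.5 m/s².
v = v₀ + at → t = (11 − 6.50) / 2.5 = 1.80 s
v² = v₀² + 2aΔx → Δx = (11² − 6.50²)/(2·2.5) = 15.8 m
Distance in phase 3 = 15.8 m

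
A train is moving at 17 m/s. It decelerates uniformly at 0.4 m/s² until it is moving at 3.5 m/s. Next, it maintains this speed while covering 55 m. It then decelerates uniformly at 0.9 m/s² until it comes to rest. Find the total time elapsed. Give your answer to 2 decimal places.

53.35 s

Phase 1 (decelerating): v₀ = 17.0 m/s, a = -0.4 m/s².
v = v₀ + at → t = (3.5 − 17.0) / -0.4 = 33.8 s
v² = v₀² + 2aΔx → Δx = (3.5² − 17.0²)/(2·-0.4) = 346 m

Phase 2 (constant speed): v₀ = 3.50 m/s, a = 0 m/s².
Constant speed: t = d/v = 55/3.50 = 15.7 s

Phase 3 (decelerating): v₀ = 3.50 m/s, a = -0.9 m/s².
v = v₀ + at → t = (0 − 3.50) / -0.9 = 3.89 s
v² = v₀² + 2aΔx → Δx = (0² − 3.50²)/(2·-0.9) = 6.81 m
Total time = 33.8 + 15.7 + 3.89 = 53.4 s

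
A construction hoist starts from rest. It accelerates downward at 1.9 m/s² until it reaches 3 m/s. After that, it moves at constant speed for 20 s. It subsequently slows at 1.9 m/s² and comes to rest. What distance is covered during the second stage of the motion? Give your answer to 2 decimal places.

Phase 1 (accelerating): v₀ = 0 m/s, a = 1.9 m/s².
v = v₀ + at → t = (3 − 0) / 1.9 = 1.58 s
v² = v₀² + 2aΔx → Δx = (3² − 0²)/(2·1.9) = 2.37 m

Phase 2 (constant speed): v₀ = 3.00 m/s, a = 0 m/s².
v = v₀ + at = 3.00 + (0)(20) = 3.00 m/s
Δx = v₀t + ½at² = 3.00·20 + 0.5·0·20² = 60.0 m
Distance in phase 2 = 60.0 m

60.00 m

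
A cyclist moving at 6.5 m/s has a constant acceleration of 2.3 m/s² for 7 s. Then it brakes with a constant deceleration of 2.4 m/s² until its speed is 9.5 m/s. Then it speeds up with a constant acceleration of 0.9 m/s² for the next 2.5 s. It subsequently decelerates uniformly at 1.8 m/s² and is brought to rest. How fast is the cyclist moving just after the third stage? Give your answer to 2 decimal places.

Phase 1 (accelerating): v₀ = 6.50 m/s, a = 2.3 m/s².
v = v₀ + at = 6.50 + (2.3)(7) = 22.6 m/s
Δx = v₀t + ½at² = 6.50·7 + 0.5·2.3·7² = 102 m

Phase 2 (decelerating): v₀ = 22.6 m/s, a = -2.4 m/s².
v = v₀ + at → t = (9.5 − 22.6) / -2.4 = 5.46 s
v² = v₀² + 2aΔx → Δx = (9.5² − 22.6²)/(2·-2.4) = 87.6 m

Phase 3 (accelerating): v₀ = 9.50 m/s, a = 0.9 m/s².
v = v₀ + at = 9.50 + (0.9)(2.5) = 11.8 m/s
Δx = v₀t + ½at² = 9.50·2.5 + 0.5·0.9·2.5² = 26.6 m
Speed at end of phase 3 = 11.8 m/s

11.75 m/s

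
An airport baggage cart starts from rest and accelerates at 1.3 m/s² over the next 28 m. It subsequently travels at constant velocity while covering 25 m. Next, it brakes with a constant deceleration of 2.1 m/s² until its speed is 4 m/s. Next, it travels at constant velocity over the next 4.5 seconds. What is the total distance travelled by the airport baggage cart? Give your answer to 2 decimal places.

84.52 m

Phase 1 (accelerating): v₀ = 0 m/s, a = 1.3 m/s².
v² = v₀² + 2aΔx = 0² + 2·1.3·28 = 72.8 → v = 8.53 m/s
t = (v − v₀)/a = (8.53 − 0)/1.3 = 6.56 s

Phase 2 (constant speed): v₀ = 8.53 m/s, a = 0 m/s².
Constant speed: t = d/v = 25/8.53 = 2.93 s

Phase 3 (decelerating): v₀ = 8.53 m/s, a = -2.1 m/s².
v = v₀ + at → t = (4 − 8.53) / -2.1 = 2.16 s
v² = v₀² + 2aΔx → Δx = (4² − 8.53²)/(2·-2.1) = 13.5 m

Phase 4 (constant speed): v₀ = 4.00 m/s, a = 0 m/s².
v = v₀ + at = 4.00 + (0)(4.5) = 4.00 m/s
Δx = v₀t + ½at² = 4.00·4.5 + 0.5·0·4.5² = 18.0 m
Total distance = 28.0 + 25.0 + 13.5 + 18.0 = 84.5 m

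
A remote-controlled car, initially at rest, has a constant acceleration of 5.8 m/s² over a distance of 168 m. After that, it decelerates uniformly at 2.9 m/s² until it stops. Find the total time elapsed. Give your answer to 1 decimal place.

Phase 1 (accelerating): v₀ = 0 m/s, a = 5.8 m/s².
v² = v₀² + 2aΔx = 0² + 2·5.8·168 = 1950 → v = 44.1 m/s
t = (v − v₀)/a = (44.1 − 0)/5.8 = 7.61 s

Phase 2 (decelerating): v₀ = 44.1 m/s, a = -2.9 m/s².
v = v₀ + at → t = (0 − 44.1) / -2.9 = 15.2 s
v² = v₀² + 2aΔx → Δx = (0² − 44.1²)/(2·-2.9) = 336 m
Total time = 7.61 + 15.2 = 22.8 s

22.8 s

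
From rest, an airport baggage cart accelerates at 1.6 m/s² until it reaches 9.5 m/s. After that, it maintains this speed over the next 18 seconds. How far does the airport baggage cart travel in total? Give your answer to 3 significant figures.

Phase 1 (accelerating): v₀ = 0 m/s, a = 1.6 m/s².
v = v₀ + at → t = (9.5 − 0) / 1.6 = 5.94 s
v² = v₀² + 2aΔx → Δx = (9.5² − 0²)/(2·1.6) = 28.2 m

Phase 2 (constant speed): v₀ = 9.50 m/s, a = 0 m/s².
v = v₀ + at = 9.50 + (0)(18) = 9.50 m/s
Δx = v₀t + ½at² = 9.50·18 + 0.5·0·18² = 171 m
Total distance = 28.2 + 171 = 199 m

199 m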